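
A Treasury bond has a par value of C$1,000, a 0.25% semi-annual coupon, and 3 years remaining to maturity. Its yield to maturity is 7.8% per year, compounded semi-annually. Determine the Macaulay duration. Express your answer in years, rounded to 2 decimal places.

Periodic yield y = 0.039. Discount each cash flow and weight by its period:
  t   CF        PV=CF/(1+0.039)^t    t·PV
  1         1.25         1.2031         1.2031
  2         1.25         1.1579         2.3158
  3         1.25         1.1145         3.3434
  4         1.25         1.0726         4.2905
  5         1.25         1.0324         5.1618
  6     1,001.25       795.8830     4,775.2982
  Σ                    801.4635     4,791.6128
Price P = Σ PV = 801.4635.
Macaulay duration = Σ(t·PV) / P = 4,791.6128 / 801.4635 = 5.97858 half-year periods.
In years: 5.97858 / 2 = 2.98929 years.

2.99 years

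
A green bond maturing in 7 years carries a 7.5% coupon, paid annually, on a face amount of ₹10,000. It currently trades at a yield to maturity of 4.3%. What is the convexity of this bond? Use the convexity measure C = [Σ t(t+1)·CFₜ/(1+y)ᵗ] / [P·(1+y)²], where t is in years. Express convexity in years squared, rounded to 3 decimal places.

39.955

With y = 0.043:
  t   CF        PV=CF/(1+0.043)^t    t·PV        t(t+1)·PV
  1       750.00       719.0796       719.0796       1,438.1592
  2       750.00       689.4339     1,378.8678       4,136.6035
  3       750.00       661.0105     1,983.0314       7,932.1256
  4       750.00       633.7588     2,535.0354      12,675.1768
  5       750.00       607.6307     3,038.1536      18,228.9216
  6       750.00       582.5798     3,495.4787      24,468.3511
  7    10,750.00     8,006.0501    56,042.3509     448,338.8074
  Σ                 11,899.5434    69,191.9974     517,218.1452
P = 11,899.5434.
Convexity = Σ t(t+1)·PV / [P·(1+y)²] = 517,218.1452 / (11,899.5434 × 1.087849) = 39.95534.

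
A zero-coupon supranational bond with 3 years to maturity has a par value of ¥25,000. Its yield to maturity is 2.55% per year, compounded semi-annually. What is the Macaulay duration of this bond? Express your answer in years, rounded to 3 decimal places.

3.000 years

A zero-coupon bond has a single cash flow at maturity, so its Macaulay duration equals its maturity: 3 years.
(Equivalently: 6 semi-annual periods ÷ 2 = 3 years.)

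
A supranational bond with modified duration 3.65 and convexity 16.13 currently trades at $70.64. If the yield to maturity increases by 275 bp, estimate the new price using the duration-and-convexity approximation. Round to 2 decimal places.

Duration effect: -D_mod·Δy = -3.65 × (+0.0275) = -0.100375
Convexity effect: ½·C·(Δy)² = 0.5 × 16.13 × (0.0275)² = +0.00609915625
ΔP/P ≈ -0.100375 + 0.00609915625 = -0.09427584375
New price ≈ 70.64 × (1 - 0.09427584375) = 63.9803543975.

$63.98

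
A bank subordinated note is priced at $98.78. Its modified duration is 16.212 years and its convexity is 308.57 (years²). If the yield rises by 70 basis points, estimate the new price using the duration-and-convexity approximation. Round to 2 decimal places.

Duration effect: -D_mod·Δy = -16.212 × (+0.007) = -0.113484
Convexity effect: ½·C·(Δy)² = 0.5 × 308.57 × (0.007)² = +0.007559965
ΔP/P ≈ -0.113484 + 0.007559965 = -0.105924035
New price ≈ 98.78 × (1 - 0.105924035) = 88.3168238227.

$88.32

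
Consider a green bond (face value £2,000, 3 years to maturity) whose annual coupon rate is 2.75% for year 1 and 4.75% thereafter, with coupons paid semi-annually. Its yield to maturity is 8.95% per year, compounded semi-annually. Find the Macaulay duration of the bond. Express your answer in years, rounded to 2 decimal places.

Periodic yield y = 0.04475. Discount each cash flow and weight by its period:
  t   CF        PV=CF/(1+0.04475)^t    t·PV
  1        27.50        26.3221        26.3221
  2        27.50        25.1946        50.3893
  3        47.50        41.6540       124.9619
  4        47.50        39.8698       159.4792
  5        47.50        38.1621       190.8103
  6     2,047.50     1,574.5253     9,447.1515
  Σ                  1,745.7278     9,999.1143
Price P = Σ PV = 1,745.7278.
Macaulay duration = Σ(t·PV) / P = 9,999.1143 / 1,745.7278 = 5.72776 half-year periods.
In years: 5.72776 / 2 = 2.86388 years.

2.86 years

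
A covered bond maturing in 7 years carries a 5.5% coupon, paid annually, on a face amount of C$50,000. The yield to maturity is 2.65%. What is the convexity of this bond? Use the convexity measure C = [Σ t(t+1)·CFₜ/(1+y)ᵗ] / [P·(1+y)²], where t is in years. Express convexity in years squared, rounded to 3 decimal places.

43.947

With y = 0.0265:
  t   CF        PV=CF/(1+0.0265)^t    t·PV        t(t+1)·PV
  1     2,750.00     2,679.0063     2,679.0063       5,358.0127
  2     2,750.00     2,609.8454     5,219.6909      15,659.0726
  3     2,750.00     2,542.4700     7,627.4099      30,509.6397
  4     2,750.00     2,476.8339     9,907.3355      49,536.6775
  5     2,750.00     2,412.8922    12,064.4612      72,386.7670
  6     2,750.00     2,350.6013    14,103.6078      98,725.2545
  7    52,750.00    43,924.7995   307,473.5967   2,459,788.7734
  Σ                 58,996.4487   359,075.1082   2,731,964.1973
P = 58,996.4487.
Convexity = Σ t(t+1)·PV / [P·(1+y)²] = 2,731,964.1973 / (58,996.4487 × 1.053702) = 43.94720.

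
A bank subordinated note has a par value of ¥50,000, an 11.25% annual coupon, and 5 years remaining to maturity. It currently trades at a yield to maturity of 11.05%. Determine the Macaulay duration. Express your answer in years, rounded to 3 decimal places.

4.090 years

Periodic yield y = 0.1105. Discount each cash flow and weight by its year:
  t   CF        PV=CF/(1+0.1105)^t    t·PV
  1     5,625.00     5,065.2859     5,065.2859
  2     5,625.00     4,561.2660     9,122.5320
  3     5,625.00     4,107.3985    12,322.1954
  4     5,625.00     3,698.6929    14,794.7717
  5    55,625.00    32,936.4820   164,682.4100
  Σ                 50,369.1253   205,987.1950
Price P = Σ PV = 50,369.1253.
Macaulay duration = Σ(t·PV) / P = 205,987.1950 / 50,369.1253 = 4.08955 years.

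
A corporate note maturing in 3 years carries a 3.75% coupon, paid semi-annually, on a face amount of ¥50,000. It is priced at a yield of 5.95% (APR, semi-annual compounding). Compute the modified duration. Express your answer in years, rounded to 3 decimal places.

2.778 years

Periodic yield y = 0.02975. First find Macaulay duration:
  t   CF        PV=CF/(1+0.02975)^t    t·PV
  1       937.50       910.4151       910.4151
  2       937.50       884.1128     1,768.2256
  3       937.50       858.5703     2,575.7110
  4       937.50       833.7658     3,335.0632
  5       937.50       809.6779     4,048.3894
  6    50,937.50    42,721.5324   256,329.1945
  Σ                 47,018.0743   268,966.9987
P = 47,018.0743; Macaulay duration = 268,966.9987 / 47,018.0743 = 5.72050 half-year periods = 2.86025 years.
Modified duration = D_Mac / (1 + y) = 2.86025 / 1.02975 = 2.77762 years.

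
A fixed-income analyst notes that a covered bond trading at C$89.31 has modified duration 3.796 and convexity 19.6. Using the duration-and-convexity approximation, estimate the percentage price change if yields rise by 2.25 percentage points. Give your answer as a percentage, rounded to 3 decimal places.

-8.045%

Duration effect: -D_mod·Δy = -3.796 × (+0.0225) = -0.085410
Convexity effect: ½·C·(Δy)² = 0.5 × 19.6 × (0.0225)² = +0.00496125
ΔP/P ≈ -0.085410 + 0.00496125 = -0.08044875
= -8.044875%.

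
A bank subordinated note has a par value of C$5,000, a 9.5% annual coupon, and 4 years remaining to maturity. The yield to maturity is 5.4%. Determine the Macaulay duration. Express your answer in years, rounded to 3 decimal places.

Periodic yield y = 0.054. Discount each cash flow and weight by its year:
  t   CF        PV=CF/(1+0.054)^t    t·PV
  1       475.00       450.6641       450.6641
  2       475.00       427.5751       855.1502
  3       475.00       405.6690     1,217.0069
  4     5,475.00     4,436.3079    17,745.2316
  Σ                  5,720.2161    20,268.0528
Price P = Σ PV = 5,720.2161.
Macaulay duration = Σ(t·PV) / P = 20,268.0528 / 5,720.2161 = 3.54323 years.

3.543 years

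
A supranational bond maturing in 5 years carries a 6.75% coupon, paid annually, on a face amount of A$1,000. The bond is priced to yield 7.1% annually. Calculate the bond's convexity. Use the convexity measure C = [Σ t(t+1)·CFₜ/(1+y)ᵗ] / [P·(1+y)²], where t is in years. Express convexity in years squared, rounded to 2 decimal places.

With y = 0.071:
  t   CF        PV=CF/(1+0.071)^t    t·PV        t(t+1)·PV
  1        67.50        63.0252        63.0252         126.0504
  2        67.50        58.8471       117.6941         353.0824
  3        67.50        54.9459       164.8377         659.3509
  4        67.50        51.3034       205.2135       1,026.0674
  5     1,067.50       757.5661     3,787.8305      22,726.9829
  Σ                    985.6877     4,338.6010      24,891.5340
P = 985.6877.
Convexity = Σ t(t+1)·PV / [P·(1+y)²] = 24,891.5340 / (985.6877 × 1.147041) = 22.01575.

22.02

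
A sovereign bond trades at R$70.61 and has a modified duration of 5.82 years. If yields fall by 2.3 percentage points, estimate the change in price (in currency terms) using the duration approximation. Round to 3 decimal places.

+R$9.452

Duration approximation: ΔP/P ≈ -D_mod · Δy = -5.82 × (-0.023) = +0.133860.
ΔP ≈ 70.61 × (+0.133860) = +9.4518546.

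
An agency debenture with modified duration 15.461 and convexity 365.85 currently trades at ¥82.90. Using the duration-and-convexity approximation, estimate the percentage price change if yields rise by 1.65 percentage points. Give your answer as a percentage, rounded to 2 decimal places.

Duration effect: -D_mod·Δy = -15.461 × (+0.0165) = -0.2551065
Convexity effect: ½·C·(Δy)² = 0.5 × 365.85 × (0.0165)² = +0.04980133125
ΔP/P ≈ -0.2551065 + 0.04980133125 = -0.20530516875
= -20.530516875%.

-20.53%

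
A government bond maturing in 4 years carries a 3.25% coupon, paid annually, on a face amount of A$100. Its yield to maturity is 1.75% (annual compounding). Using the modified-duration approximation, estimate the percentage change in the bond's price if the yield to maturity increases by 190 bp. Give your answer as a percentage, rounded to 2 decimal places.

Periodic yield y = 0.0175. Modified duration first:
  t   CF        PV=CF/(1+0.0175)^t    t·PV
  1         3.25         3.1941         3.1941
  2         3.25         3.1392         6.2783
  3         3.25         3.0852         9.2555
  4       103.25        96.3280       385.3119
  Σ                    105.7464       404.0398
P = 105.7464; D_Mac = 3.82084 yrs; D_mod = 3.82084/(1+0.0175) = 3.75512 yrs.
ΔP/P ≈ -D_mod · Δy = -3.75512 × (+0.019) = -0.071347 = -7.1347%.

-7.13%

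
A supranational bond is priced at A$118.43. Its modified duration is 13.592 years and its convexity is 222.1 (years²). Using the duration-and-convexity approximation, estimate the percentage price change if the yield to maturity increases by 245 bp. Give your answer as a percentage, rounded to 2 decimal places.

-26.63%

Duration effect: -D_mod·Δy = -13.592 × (+0.0245) = -0.333004
Convexity effect: ½·C·(Δy)² = 0.5 × 222.1 × (0.0245)² = +0.0666577625
ΔP/P ≈ -0.333004 + 0.0666577625 = -0.2663462375
= -26.63462375%.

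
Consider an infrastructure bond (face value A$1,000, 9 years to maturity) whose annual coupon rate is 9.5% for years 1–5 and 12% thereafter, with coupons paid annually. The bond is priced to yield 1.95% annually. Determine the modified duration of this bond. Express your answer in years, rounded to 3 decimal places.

Periodic yield y = 0.0195. First find Macaulay duration:
  t   CF        PV=CF/(1+0.0195)^t    t·PV
  1        95.00        93.1829        93.1829
  2        95.00        91.4006       182.8012
  3        95.00        89.6524       268.9572
  4        95.00        87.9376       351.7505
  5        95.00        86.2556       431.2782
  6       120.00       106.8705       641.2230
  7       120.00       104.8264       733.7847
  8       120.00       102.8214       822.5710
  9     1,120.00       941.3106     8,471.7954
  Σ                  1,704.2581    11,997.3442
P = 1,704.2581; Macaulay duration = 11,997.3442 / 1,704.2581 = 7.03963 years.
Modified duration = D_Mac / (1 + y) = 7.03963 / 1.0195 = 6.90498 years.

6.905 years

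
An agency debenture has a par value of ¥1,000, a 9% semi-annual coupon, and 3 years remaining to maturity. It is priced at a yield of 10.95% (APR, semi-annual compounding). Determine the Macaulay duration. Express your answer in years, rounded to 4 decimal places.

2.6860 years

Periodic yield y = 0.05475. Discount each cash flow and weight by its period:
  t   CF        PV=CF/(1+0.05475)^t    t·PV
  1        45.00        42.6641        42.6641
  2        45.00        40.4495        80.8991
  3        45.00        38.3499       115.0496
  4        45.00        36.3592       145.4368
  5        45.00        34.4719       172.3594
  6     1,045.00       758.9603     4,553.7621
  Σ                    951.2550     5,110.1711
Price P = Σ PV = 951.2550.
Macaulay duration = Σ(t·PV) / P = 5,110.1711 / 951.2550 = 5.37203 half-year periods.
In years: 5.37203 / 2 = 2.68602 years.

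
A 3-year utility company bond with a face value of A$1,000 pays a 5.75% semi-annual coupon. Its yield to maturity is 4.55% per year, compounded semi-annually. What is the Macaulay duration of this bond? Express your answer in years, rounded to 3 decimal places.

2.802 years

Periodic yield y = 0.02275. Discount each cash flow and weight by its period:
  t   CF        PV=CF/(1+0.02275)^t    t·PV
  1        28.75        28.1105        28.1105
  2        28.75        27.4852        54.9704
  3        28.75        26.8738        80.6215
  4        28.75        26.2760       105.1042
  5        28.75        25.6916       128.4578
  6     1,028.75       898.8618     5,393.1707
  Σ                  1,033.2989     5,790.4350
Price P = Σ PV = 1,033.2989.
Macaulay duration = Σ(t·PV) / P = 5,790.4350 / 1,033.2989 = 5.60383 half-year periods.
In years: 5.60383 / 2 = 2.80192 years.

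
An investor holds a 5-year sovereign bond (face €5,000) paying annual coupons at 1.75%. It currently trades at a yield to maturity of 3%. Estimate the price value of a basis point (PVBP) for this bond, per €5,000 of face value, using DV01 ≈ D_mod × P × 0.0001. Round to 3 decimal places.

€2.208

Periodic yield y = 0.03.
  t   CF        PV=CF/(1+0.03)^t    t·PV
  1        87.50        84.9515        84.9515
  2        87.50        82.4771       164.9543
  3        87.50        80.0749       240.2247
  4        87.50        77.7426       310.9705
  5     5,087.50     4,388.5222    21,942.6110
  Σ                  4,713.7683    22,743.7118
P = 4,713.7683; D_Mac = 4.82495 yrs; D_mod = 4.68442 yrs.
DV01 ≈ 4.68442 × 4,713.7683 × 0.0001 = 2.208127.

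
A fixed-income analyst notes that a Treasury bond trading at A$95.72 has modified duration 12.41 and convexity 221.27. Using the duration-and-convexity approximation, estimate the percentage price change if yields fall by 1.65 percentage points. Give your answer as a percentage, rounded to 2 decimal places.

+23.49%

Duration effect: -D_mod·Δy = -12.41 × (-0.0165) = +0.204765
Convexity effect: ½·C·(Δy)² = 0.5 × 221.27 × (-0.0165)² = +0.03012037875
ΔP/P ≈ +0.204765 + 0.03012037875 = +0.23488537875
= +23.488537875%.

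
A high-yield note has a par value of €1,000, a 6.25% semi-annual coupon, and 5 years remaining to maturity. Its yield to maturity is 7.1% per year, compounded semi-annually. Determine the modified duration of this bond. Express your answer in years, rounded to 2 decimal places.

Periodic yield y = 0.0355. First find Macaulay duration:
  t   CF        PV=CF/(1+0.0355)^t    t·PV
  1        31.25        30.1787        30.1787
  2        31.25        29.1440        58.2881
  3        31.25        28.1449        84.4347
  4        31.25        27.1800       108.7200
  5        31.25        26.2482       131.2410
  6        31.25        25.3483       152.0900
  7        31.25        24.4793       171.3552
  8        31.25        23.6401       189.1208
  9        31.25        22.8296       205.4668
  10    1,031.25       727.5501     7,275.5014
  Σ                    964.7433     8,406.3966
P = 964.7433; Macaulay duration = 8,406.3966 / 964.7433 = 8.71361 half-year periods = 4.35680 years.
Modified duration = D_Mac / (1 + y) = 4.35680 / 1.0355 = 4.20744 years.

4.21 years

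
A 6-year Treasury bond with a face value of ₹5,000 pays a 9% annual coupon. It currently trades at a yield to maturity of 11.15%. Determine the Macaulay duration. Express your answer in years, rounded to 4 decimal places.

4.8302 years

Periodic yield y = 0.1115. Discount each cash flow and weight by its year:
  t   CF        PV=CF/(1+0.1115)^t    t·PV
  1       450.00       404.8583       404.8583
  2       450.00       364.2450       728.4900
  3       450.00       327.7058       983.1174
  4       450.00       294.8320     1,179.3281
  5       450.00       265.2560     1,326.2799
  6     5,450.00     2,890.2786    17,341.6713
  Σ                  4,547.1756    21,963.7449
Price P = Σ PV = 4,547.1756.
Macaulay duration = Σ(t·PV) / P = 21,963.7449 / 4,547.1756 = 4.83019 years.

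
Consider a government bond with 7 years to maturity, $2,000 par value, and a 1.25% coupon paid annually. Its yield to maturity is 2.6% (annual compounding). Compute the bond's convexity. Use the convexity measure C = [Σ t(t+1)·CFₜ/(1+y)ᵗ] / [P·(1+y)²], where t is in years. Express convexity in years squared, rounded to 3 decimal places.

50.494

With y = 0.026:
  t   CF        PV=CF/(1+0.026)^t    t·PV        t(t+1)·PV
  1        25.00        24.3665        24.3665          48.7329
  2        25.00        23.7490        47.4980         142.4940
  3        25.00        23.1472        69.4415         277.7661
  4        25.00        22.5606        90.2424         451.2119
  5        25.00        21.9889       109.9444         659.6665
  6        25.00        21.4317       128.5900         900.1298
  7     2,025.00     1,691.9733    11,843.8130      94,750.5041
  Σ                  1,829.2171    12,313.8958      97,230.5053
P = 1,829.2171.
Convexity = Σ t(t+1)·PV / [P·(1+y)²] = 97,230.5053 / (1,829.2171 × 1.052676) = 50.49433.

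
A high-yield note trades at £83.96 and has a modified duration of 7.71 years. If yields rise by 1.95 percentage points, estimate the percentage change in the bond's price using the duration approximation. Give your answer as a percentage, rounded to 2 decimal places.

Duration approximation: ΔP/P ≈ -D_mod · Δy = -7.71 × (+0.0195) = -0.150345.
As a percentage: -15.0345%.

-15.03%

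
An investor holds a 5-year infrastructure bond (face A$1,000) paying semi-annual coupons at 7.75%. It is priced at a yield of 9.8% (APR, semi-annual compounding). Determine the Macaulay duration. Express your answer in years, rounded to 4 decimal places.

4.2008 years

Periodic yield y = 0.049. Discount each cash flow and weight by its period:
  t   CF        PV=CF/(1+0.049)^t    t·PV
  1        38.75        36.9399        36.9399
  2        38.75        35.2144        70.4289
  3        38.75        33.5695       100.7086
  4        38.75        32.0015       128.0058
  5        38.75        30.5066       152.5332
  6        38.75        29.0816       174.4898
  7        38.75        27.7232       194.0624
  8        38.75        26.4282       211.4257
  9        38.75        25.1937       226.7435
  10    1,038.75       643.8077     6,438.0768
  Σ                    920.4664     7,733.4146
Price P = Σ PV = 920.4664.
Macaulay duration = Σ(t·PV) / P = 7,733.4146 / 920.4664 = 8.40163 half-year periods.
In years: 8.40163 / 2 = 4.20081 years.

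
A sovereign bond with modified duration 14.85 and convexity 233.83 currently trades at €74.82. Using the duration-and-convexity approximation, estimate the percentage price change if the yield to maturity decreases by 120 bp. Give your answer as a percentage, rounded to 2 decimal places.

Duration effect: -D_mod·Δy = -14.85 × (-0.012) = +0.178200
Convexity effect: ½·C·(Δy)² = 0.5 × 233.83 × (-0.012)² = +0.01683576
ΔP/P ≈ +0.178200 + 0.01683576 = +0.19503576
= +19.503576%.

+19.50%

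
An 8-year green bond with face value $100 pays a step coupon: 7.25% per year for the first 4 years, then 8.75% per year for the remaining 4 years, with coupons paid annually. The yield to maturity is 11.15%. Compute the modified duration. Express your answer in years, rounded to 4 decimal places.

Periodic yield y = 0.1115. First find Macaulay duration:
  t   CF        PV=CF/(1+0.1115)^t    t·PV
  1         7.25         6.5227         6.5227
  2         7.25         5.8684        11.7368
  3         7.25         5.2797        15.8391
  4         7.25         4.7501        19.0003
  5         8.75         5.1578        25.7888
  6         8.75         4.6404        27.8421
  7         8.75         4.1749        29.2240
  8       108.75        46.6824       373.4595
  Σ                     83.0763       509.4133
P = 83.0763; Macaulay duration = 509.4133 / 83.0763 = 6.13187 years.
Modified duration = D_Mac / (1 + y) = 6.13187 / 1.1115 = 5.51676 years.

5.5168 years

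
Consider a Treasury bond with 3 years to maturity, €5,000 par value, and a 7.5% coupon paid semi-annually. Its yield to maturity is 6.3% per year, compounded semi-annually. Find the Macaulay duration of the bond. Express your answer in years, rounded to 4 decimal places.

2.7464 years

Periodic yield y = 0.0315. Discount each cash flow and weight by its period:
  t   CF        PV=CF/(1+0.0315)^t    t·PV
  1       187.50       181.7741       181.7741
  2       187.50       176.2231       352.4462
  3       187.50       170.8416       512.5247
  4       187.50       165.6244       662.4976
  5       187.50       160.5666       802.8328
  6     5,187.50     4,306.6811    25,840.0867
  Σ                  5,161.7109    28,352.1622
Price P = Σ PV = 5,161.7109.
Macaulay duration = Σ(t·PV) / P = 28,352.1622 / 5,161.7109 = 5.49278 half-year periods.
In years: 5.49278 / 2 = 2.74639 years.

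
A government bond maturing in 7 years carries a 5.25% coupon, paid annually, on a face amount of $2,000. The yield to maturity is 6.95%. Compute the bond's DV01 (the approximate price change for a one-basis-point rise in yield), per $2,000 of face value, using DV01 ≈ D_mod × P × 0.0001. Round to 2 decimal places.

$1.02

Periodic yield y = 0.0695.
  t   CF        PV=CF/(1+0.0695)^t    t·PV
  1       105.00        98.1767        98.1767
  2       105.00        91.7968       183.5937
  3       105.00        85.8315       257.4946
  4       105.00        80.2539       321.0156
  5       105.00        75.0387       375.1935
  6       105.00        70.1624       420.9745
  7     2,105.00     1,315.1842     9,206.2893
  Σ                  1,816.4443    10,862.7380
P = 1,816.4443; D_Mac = 5.98022 yrs; D_mod = 5.59160 yrs.
DV01 ≈ 5.59160 × 1,816.4443 × 0.0001 = 1.015684.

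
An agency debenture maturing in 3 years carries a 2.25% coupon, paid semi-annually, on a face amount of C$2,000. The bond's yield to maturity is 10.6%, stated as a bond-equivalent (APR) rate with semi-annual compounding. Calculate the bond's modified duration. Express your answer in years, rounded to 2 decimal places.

Periodic yield y = 0.053. First find Macaulay duration:
  t   CF        PV=CF/(1+0.053)^t    t·PV
  1        22.50        21.3675        21.3675
  2        22.50        20.2920        40.5841
  3        22.50        19.2707        57.8121
  4        22.50        18.3008        73.2030
  5        22.50        17.3796        86.8982
  6     2,022.50     1,483.6051     8,901.6303
  Σ                  1,580.2157     9,181.4952
P = 1,580.2157; Macaulay duration = 9,181.4952 / 1,580.2157 = 5.81028 half-year periods = 2.90514 years.
Modified duration = D_Mac / (1 + y) = 2.90514 / 1.053 = 2.75892 years.

2.76 years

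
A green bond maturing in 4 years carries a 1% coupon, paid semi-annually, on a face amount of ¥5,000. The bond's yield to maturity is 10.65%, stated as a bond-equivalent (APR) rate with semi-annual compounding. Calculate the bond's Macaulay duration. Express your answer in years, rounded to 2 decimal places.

3.91 years

Periodic yield y = 0.05325. Discount each cash flow and weight by its period:
  t   CF        PV=CF/(1+0.05325)^t    t·PV
  1        25.00        23.7361        23.7361
  2        25.00        22.5360        45.0720
  3        25.00        21.3966        64.1899
  4        25.00        20.3149        81.2595
  5        25.00        19.2878        96.4390
  6        25.00        18.3127       109.8759
  7        25.00        17.3868       121.7076
  8     5,025.00     3,318.0607    26,544.4854
  Σ                  3,461.0315    27,086.7654
Price P = Σ PV = 3,461.0315.
Macaulay duration = Σ(t·PV) / P = 27,086.7654 / 3,461.0315 = 7.82621 half-year periods.
In years: 7.82621 / 2 = 3.91311 years.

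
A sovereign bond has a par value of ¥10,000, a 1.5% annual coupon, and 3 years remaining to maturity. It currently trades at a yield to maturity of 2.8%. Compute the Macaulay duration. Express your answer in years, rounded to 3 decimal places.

Periodic yield y = 0.028. Discount each cash flow and weight by its year:
  t   CF        PV=CF/(1+0.028)^t    t·PV
  1       150.00       145.9144       145.9144
  2       150.00       141.9401       283.8801
  3    10,150.00     9,343.0075    28,029.0226
  Σ                  9,630.8620    28,458.8171
Price P = Σ PV = 9,630.8620.
Macaulay duration = Σ(t·PV) / P = 28,458.8171 / 9,630.8620 = 2.95496 years.

2.955 years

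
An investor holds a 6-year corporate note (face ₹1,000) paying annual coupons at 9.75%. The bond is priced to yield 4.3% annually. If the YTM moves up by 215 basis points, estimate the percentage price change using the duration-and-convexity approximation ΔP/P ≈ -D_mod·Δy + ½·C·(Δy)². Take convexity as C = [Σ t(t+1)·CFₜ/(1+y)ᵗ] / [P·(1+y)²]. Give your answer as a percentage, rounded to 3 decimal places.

With y = 0.043:
  t   CF        PV=CF/(1+0.043)^t    t·PV        t(t+1)·PV
  1        97.50        93.4803        93.4803         186.9607
  2        97.50        89.6264       179.2528         537.7585
  3        97.50        85.9314       257.7941       1,031.1763
  4        97.50        82.3886       329.5546       1,647.7730
  5        97.50        78.9920       394.9600       2,369.7598
  6     1,097.50       852.5084     5,115.0505      35,805.3537
  Σ                  1,282.9272     6,370.0923      41,578.7820
P = 1,282.9272; D_Mac = 4.96528 yrs; D_mod = 4.76058 yrs; C = 29.79210.
Duration effect: -4.76058 × (+0.0215) = -0.102352
Convexity effect: 0.5 × 29.79210 × (0.0215)² = +0.0068857
ΔP/P ≈ -0.102352 + 0.0068857 = -0.095467 = -9.5467%.

-9.547%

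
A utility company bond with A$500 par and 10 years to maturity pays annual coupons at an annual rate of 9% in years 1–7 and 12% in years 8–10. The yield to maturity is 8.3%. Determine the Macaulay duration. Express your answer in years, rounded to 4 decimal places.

Periodic yield y = 0.083. Discount each cash flow and weight by its year:
  t   CF        PV=CF/(1+0.083)^t    t·PV
  1        45.00        41.5512        41.5512
  2        45.00        38.3668        76.7336
  3        45.00        35.4264       106.2792
  4        45.00        32.7114       130.8455
  5        45.00        30.2044       151.0220
  6        45.00        27.8896       167.3374
  7        45.00        25.7521       180.2650
  8        60.00        31.7047       253.6376
  9        60.00        29.2749       263.4739
  10      560.00       252.2920     2,522.9199
  Σ                    545.1735     3,894.0653
Price P = Σ PV = 545.1735.
Macaulay duration = Σ(t·PV) / P = 3,894.0653 / 545.1735 = 7.14280 years.

7.1428 years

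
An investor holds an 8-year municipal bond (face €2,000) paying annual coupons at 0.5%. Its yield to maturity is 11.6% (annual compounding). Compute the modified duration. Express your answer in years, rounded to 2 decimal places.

6.96 years

Periodic yield y = 0.116. First find Macaulay duration:
  t   CF        PV=CF/(1+0.116)^t    t·PV
  1        10.00         8.9606         8.9606
  2        10.00         8.0292        16.0584
  3        10.00         7.1946        21.5838
  4        10.00         6.4468        25.7871
  5        10.00         5.7767        28.8834
  6        10.00         5.1762        31.0575
  7        10.00         4.6382        32.4675
  8     2,010.00       835.3770     6,683.0158
  Σ                    881.5993     6,847.8141
P = 881.5993; Macaulay duration = 6,847.8141 / 881.5993 = 7.76749 years.
Modified duration = D_Mac / (1 + y) = 7.76749 / 1.116 = 6.96012 years.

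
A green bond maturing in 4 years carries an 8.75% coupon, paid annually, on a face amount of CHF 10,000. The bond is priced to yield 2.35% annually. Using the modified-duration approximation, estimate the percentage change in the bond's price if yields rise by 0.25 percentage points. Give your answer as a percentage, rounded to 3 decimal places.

Periodic yield y = 0.0235. Modified duration first:
  t   CF        PV=CF/(1+0.0235)^t    t·PV
  1       875.00       854.9096       854.9096
  2       875.00       835.2805     1,670.5611
  3       875.00       816.1021     2,448.3064
  4    10,875.00     9,910.0964    39,640.3855
  Σ                 12,416.3887    44,614.1625
P = 12,416.3887; D_Mac = 3.59317 yrs; D_mod = 3.59317/(1+0.0235) = 3.51067 yrs.
ΔP/P ≈ -D_mod · Δy = -3.51067 × (+0.0025) = -0.008777 = -0.8777%.

-0.878%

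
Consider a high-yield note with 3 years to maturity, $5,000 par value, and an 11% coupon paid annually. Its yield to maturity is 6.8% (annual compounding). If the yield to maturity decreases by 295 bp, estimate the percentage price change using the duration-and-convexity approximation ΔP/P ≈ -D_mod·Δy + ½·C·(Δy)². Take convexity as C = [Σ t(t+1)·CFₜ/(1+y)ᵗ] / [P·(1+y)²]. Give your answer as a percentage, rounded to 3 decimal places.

With y = 0.068:
  t   CF        PV=CF/(1+0.068)^t    t·PV        t(t+1)·PV
  1       550.00       514.9813       514.9813       1,029.9625
  2       550.00       482.1922       964.3844       2,893.1532
  3     5,550.00     4,555.9529    13,667.8587      54,671.4347
  Σ                  5,553.1264    15,147.2244      58,594.5505
P = 5,553.1264; D_Mac = 2.72769 yrs; D_mod = 2.55402 yrs; C = 9.25075.
Duration effect: -2.55402 × (-0.0295) = +0.075344
Convexity effect: 0.5 × 9.25075 × (-0.0295)² = +0.0040252
ΔP/P ≈ +0.075344 + 0.0040252 = +0.079369 = +7.9369%.

+7.937%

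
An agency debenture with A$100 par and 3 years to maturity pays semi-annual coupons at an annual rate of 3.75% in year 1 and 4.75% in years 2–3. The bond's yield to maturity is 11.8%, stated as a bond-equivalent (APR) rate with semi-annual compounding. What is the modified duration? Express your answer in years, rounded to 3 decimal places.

Periodic yield y = 0.059. First find Macaulay duration:
  t   CF        PV=CF/(1+0.059)^t    t·PV
  1        1.875         1.7705         1.7705
  2        1.875         1.6719         3.3438
  3        2.375         1.9998         5.9993
  4        2.375         1.8883         7.5534
  5        2.375         1.7831         8.9157
  6      102.375        72.5802       435.4812
  Σ                     81.6939       463.0638
P = 81.6939; Macaulay duration = 463.0638 / 81.6939 = 5.66828 half-year periods = 2.83414 years.
Modified duration = D_Mac / (1 + y) = 2.83414 / 1.059 = 2.67624 years.

2.676 years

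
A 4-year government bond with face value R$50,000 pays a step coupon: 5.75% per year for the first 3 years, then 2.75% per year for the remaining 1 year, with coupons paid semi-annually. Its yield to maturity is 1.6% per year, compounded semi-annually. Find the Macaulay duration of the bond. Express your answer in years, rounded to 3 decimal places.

3.659 years

Periodic yield y = 0.008. Discount each cash flow and weight by its period:
  t   CF        PV=CF/(1+0.008)^t    t·PV
  1     1,437.50     1,426.0913     1,426.0913
  2     1,437.50     1,414.7731     2,829.5462
  3     1,437.50     1,403.5447     4,210.6342
  4     1,437.50     1,392.4055     5,569.6219
  5     1,437.50     1,381.3546     6,906.7732
  6     1,437.50     1,370.3915     8,222.3491
  7       687.50       650.2030     4,551.4211
  8    50,687.50    47,557.2370   380,457.8958
  Σ                 56,596.0007   414,174.3328
Price P = Σ PV = 56,596.0007.
Macaulay duration = Σ(t·PV) / P = 414,174.3328 / 56,596.0007 = 7.31808 half-year periods.
In years: 7.31808 / 2 = 3.65904 years.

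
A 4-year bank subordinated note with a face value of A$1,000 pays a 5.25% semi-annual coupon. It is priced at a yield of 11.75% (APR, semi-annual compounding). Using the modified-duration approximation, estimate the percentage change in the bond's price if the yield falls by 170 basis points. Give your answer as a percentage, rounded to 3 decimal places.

+5.796%

Periodic yield y = 0.05875. Modified duration first:
  t   CF        PV=CF/(1+0.05875)^t    t·PV
  1        26.25        24.7934        24.7934
  2        26.25        23.4176        46.8352
  3        26.25        22.1182        66.3545
  4        26.25        20.8908        83.5633
  5        26.25        19.7316        98.6580
  6        26.25        18.6367       111.8201
  7        26.25        17.6025       123.2178
  8     1,026.25       649.9887     5,199.9093
  Σ                    797.1795     5,755.1516
P = 797.1795; D_Mac = 7.21939 half-year periods = 3.60970 yrs; D_mod = 3.60970/(1+0.05875) = 3.40939 yrs.
ΔP/P ≈ -D_mod · Δy = -3.40939 × (-0.017) = +0.057960 = +5.7960%.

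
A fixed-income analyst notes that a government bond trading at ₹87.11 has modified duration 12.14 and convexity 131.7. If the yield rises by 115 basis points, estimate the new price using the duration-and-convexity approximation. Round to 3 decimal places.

Duration effect: -D_mod·Δy = -12.14 × (+0.0115) = -0.139610
Convexity effect: ½·C·(Δy)² = 0.5 × 131.7 × (0.0115)² = +0.0087086625
ΔP/P ≈ -0.139610 + 0.0087086625 = -0.1309013375
New price ≈ 87.11 × (1 - 0.1309013375) = 75.707184490375.

₹75.707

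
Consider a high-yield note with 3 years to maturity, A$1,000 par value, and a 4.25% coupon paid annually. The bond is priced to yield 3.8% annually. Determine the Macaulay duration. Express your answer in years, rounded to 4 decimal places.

Periodic yield y = 0.038. Discount each cash flow and weight by its year:
  t   CF        PV=CF/(1+0.038)^t    t·PV
  1        42.50        40.9441        40.9441
  2        42.50        39.4452        78.8904
  3     1,042.50       932.1461     2,796.4384
  Σ                  1,012.5355     2,916.2729
Price P = Σ PV = 1,012.5355.
Macaulay duration = Σ(t·PV) / P = 2,916.2729 / 1,012.5355 = 2.88017 years.

2.8802 years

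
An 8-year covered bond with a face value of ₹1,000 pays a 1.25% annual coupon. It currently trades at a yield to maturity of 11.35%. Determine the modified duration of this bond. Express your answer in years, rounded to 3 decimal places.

6.709 years

Periodic yield y = 0.1135. First find Macaulay duration:
  t   CF        PV=CF/(1+0.1135)^t    t·PV
  1        12.50        11.2259        11.2259
  2        12.50        10.0816        20.1632
  3        12.50         9.0540        27.1619
  4        12.50         8.1311        32.5244
  5        12.50         7.3023        36.5114
  6        12.50         6.5580        39.3478
  7        12.50         5.8895        41.2265
  8     1,012.50       428.4235     3,427.3878
  Σ                    486.6658     3,635.5489
P = 486.6658; Macaulay duration = 3,635.5489 / 486.6658 = 7.47032 years.
Modified duration = D_Mac / (1 + y) = 7.47032 / 1.1135 = 6.70886 years.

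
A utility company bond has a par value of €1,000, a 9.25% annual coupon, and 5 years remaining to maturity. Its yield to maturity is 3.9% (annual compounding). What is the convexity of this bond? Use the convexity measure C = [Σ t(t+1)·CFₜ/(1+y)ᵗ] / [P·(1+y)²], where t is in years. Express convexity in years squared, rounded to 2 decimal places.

With y = 0.039:
  t   CF        PV=CF/(1+0.039)^t    t·PV        t(t+1)·PV
  1        92.50        89.0279        89.0279         178.0558
  2        92.50        85.6862       171.3723         514.1169
  3        92.50        82.4698       247.4095         989.6379
  4        92.50        79.3742       317.4969       1,587.4847
  5     1,092.50       902.2849     4,511.4247      27,068.5482
  Σ                  1,238.8431     5,336.7313      30,337.8435
P = 1,238.8431.
Convexity = Σ t(t+1)·PV / [P·(1+y)²] = 30,337.8435 / (1,238.8431 × 1.079521) = 22.68492.

22.68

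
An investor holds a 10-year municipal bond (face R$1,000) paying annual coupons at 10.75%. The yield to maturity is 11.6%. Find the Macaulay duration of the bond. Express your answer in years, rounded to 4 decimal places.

6.5025 years

Periodic yield y = 0.116. Discount each cash flow and weight by its year:
  t   CF        PV=CF/(1+0.116)^t    t·PV
  1       107.50        96.3262        96.3262
  2       107.50        86.3138       172.6275
  3       107.50        77.3421       232.0263
  4       107.50        69.3029       277.2118
  5       107.50        62.0994       310.4971
  6       107.50        55.6446       333.8678
  7       107.50        49.8608       349.0255
  8       107.50        44.6781       357.4250
  9       107.50        40.0342       360.3074
  10    1,107.50       369.5743     3,695.7432
  Σ                    951.1764     6,185.0577
Price P = Σ PV = 951.1764.
Macaulay duration = Σ(t·PV) / P = 6,185.0577 / 951.1764 = 6.50253 years.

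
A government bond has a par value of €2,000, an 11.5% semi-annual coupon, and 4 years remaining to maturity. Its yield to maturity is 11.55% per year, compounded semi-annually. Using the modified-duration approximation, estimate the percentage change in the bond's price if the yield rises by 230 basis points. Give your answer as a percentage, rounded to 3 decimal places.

-7.209%

Periodic yield y = 0.05775. Modified duration first:
  t   CF        PV=CF/(1+0.05775)^t    t·PV
  1       115.00       108.7213       108.7213
  2       115.00       102.7855       205.5710
  3       115.00        97.1737       291.5211
  4       115.00        91.8683       367.4732
  5       115.00        86.8526       434.2628
  6       115.00        82.1107       492.6641
  7       115.00        77.6277       543.3938
  8     2,115.00     1,349.7275    10,797.8201
  Σ                  1,996.8673    13,241.4274
P = 1,996.8673; D_Mac = 6.63110 half-year periods = 3.31555 yrs; D_mod = 3.31555/(1+0.05775) = 3.13453 yrs.
ΔP/P ≈ -D_mod · Δy = -3.13453 × (+0.023) = -0.072094 = -7.2094%.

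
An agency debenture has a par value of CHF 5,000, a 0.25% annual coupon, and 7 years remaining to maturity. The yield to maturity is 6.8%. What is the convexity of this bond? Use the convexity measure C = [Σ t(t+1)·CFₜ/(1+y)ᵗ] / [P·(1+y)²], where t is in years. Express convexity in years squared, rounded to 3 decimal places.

48.462

With y = 0.068:
  t   CF        PV=CF/(1+0.068)^t    t·PV        t(t+1)·PV
  1        12.50        11.7041        11.7041          23.4082
  2        12.50        10.9589        21.9178          65.7535
  3        12.50        10.2612        30.7835         123.1339
  4        12.50         9.6078        38.4313         192.1565
  5        12.50         8.9961        44.9804         269.8827
  6        12.50         8.4233        50.5398         353.7788
  7     5,012.50     3,162.6827    22,138.7786     177,110.2287
  Σ                  3,222.6341    22,337.1356     178,138.3422
P = 3,222.6341.
Convexity = Σ t(t+1)·PV / [P·(1+y)²] = 178,138.3422 / (3,222.6341 × 1.140624) = 48.46229.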